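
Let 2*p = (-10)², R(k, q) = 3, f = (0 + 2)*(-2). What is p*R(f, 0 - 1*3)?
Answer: 150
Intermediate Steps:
f = -4 (f = 2*(-2) = -4)
p = 50 (p = (½)*(-10)² = (½)*100 = 50)
p*R(f, 0 - 1*3) = 50*3 = 150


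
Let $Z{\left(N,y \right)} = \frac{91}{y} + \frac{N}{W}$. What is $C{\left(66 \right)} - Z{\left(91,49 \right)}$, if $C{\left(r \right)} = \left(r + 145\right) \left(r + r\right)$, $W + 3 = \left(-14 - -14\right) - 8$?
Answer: $\frac{2145098}{77} \approx 27858.0$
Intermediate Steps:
$W = -11$ ($W = -3 - 8 = -11$)
$Z{\left(N,y \right)} = \frac{91}{y} - \frac{N}{11}$ ($Z{\left(N,y \right)} = \frac{91}{y} + \frac{N}{-11} = \frac{91}{y} + N \left(- \frac{1}{11}\right) = \frac{91}{y} - \frac{N}{11}$)
$C{\left(r \right)} = 2 r \left(145 + r\right)$ ($C{\left(r \right)} = \left(145 + r\right) 2 r = 2 r \left(145 + r\right)$)
$C{\left(66 \right)} - Z{\left(91,49 \right)} = 2 \cdot 66 \left(145 + 66\right) - \left(\frac{91}{49} - \frac{91}{11}\right) = 2 \cdot 66 \cdot 211 - \left(91 \cdot \frac{1}{49} - \frac{91}{11}\right) = 27852 - \left(\frac{13}{7} - \frac{91}{11}\right) = 27852 - - \frac{494}{77} = 27852 + \frac{494}{77} = \frac{2145098}{77}$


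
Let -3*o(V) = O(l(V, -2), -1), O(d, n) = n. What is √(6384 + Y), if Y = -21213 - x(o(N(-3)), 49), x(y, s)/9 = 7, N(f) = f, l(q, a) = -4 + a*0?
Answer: 2*I*√3723 ≈ 122.03*I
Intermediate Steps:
l(q, a) = -4 (l(q, a) = -4 + 0 = -4)
o(V) = ⅓ (o(V) = -⅓*(-1) = ⅓)
x(y, s) = 63 (x(y, s) = 9*7 = 63)
Y = -21276 (Y = -21213 - 1*63 = -21213 - 63 = -21276)
√(6384 + Y) = √(6384 - 21276) = √(-14892) = 2*I*√3723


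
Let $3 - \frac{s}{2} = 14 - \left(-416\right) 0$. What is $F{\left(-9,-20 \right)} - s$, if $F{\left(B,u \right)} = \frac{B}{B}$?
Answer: $23$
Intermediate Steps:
$F{\left(B,u \right)} = 1$
$s = -22$ ($s = 6 - 2 \left(14 - \left(-416\right) 0\right) = 6 - 2 \left(14 - 0\right) = 6 - 2 \left(14 + 0\right) = 6 - 28 = -22$)
$F{\left(-9,-20 \right)} - s = 1 - -22 = 1 + 22 = 23$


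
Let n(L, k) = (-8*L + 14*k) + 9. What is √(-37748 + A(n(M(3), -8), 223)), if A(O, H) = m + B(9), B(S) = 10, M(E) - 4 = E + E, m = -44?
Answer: 3*I*√4198 ≈ 194.38*I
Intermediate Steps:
M(E) = 4 + 2*E (M(E) = 4 + (E + E) = 4 + 2*E)
n(L, k) = 9 - 8*L + 14*k
A(O, H) = -34 (A(O, H) = -44 + 10 = -34)
√(-37748 + A(n(M(3), -8), 223)) = √(-37748 - 34) = √(-37782) = 3*I*√4198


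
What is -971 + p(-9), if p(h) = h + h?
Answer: -989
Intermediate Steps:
p(h) = 2*h
-971 + p(-9) = -971 + 2*(-9) = -971 - 18 = -989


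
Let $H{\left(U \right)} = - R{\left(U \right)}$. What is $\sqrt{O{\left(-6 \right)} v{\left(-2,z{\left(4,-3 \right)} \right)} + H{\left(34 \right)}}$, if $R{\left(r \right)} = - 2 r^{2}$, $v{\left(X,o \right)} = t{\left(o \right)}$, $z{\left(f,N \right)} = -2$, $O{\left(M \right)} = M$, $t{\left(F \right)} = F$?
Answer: $2 \sqrt{581} \approx 48.208$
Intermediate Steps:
$v{\left(X,o \right)} = o$
$H{\left(U \right)} = 2 U^{2}$ ($H{\left(U \right)} = - \left(-2\right) U^{2} = 2 U^{2}$)
$\sqrt{O{\left(-6 \right)} v{\left(-2,z{\left(4,-3 \right)} \right)} + H{\left(34 \right)}} = \sqrt{\left(-6\right) \left(-2\right) + 2 \cdot 34^{2}} = \sqrt{12 + 2 \cdot 1156} = \sqrt{12 + 2312} = \sqrt{2324} = 2 \sqrt{581}$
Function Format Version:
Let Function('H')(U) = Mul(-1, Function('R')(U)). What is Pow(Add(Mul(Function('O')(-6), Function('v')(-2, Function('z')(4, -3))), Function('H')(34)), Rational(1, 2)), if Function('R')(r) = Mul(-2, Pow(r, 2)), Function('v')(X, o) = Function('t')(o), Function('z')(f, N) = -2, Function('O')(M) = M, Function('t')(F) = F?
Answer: Mul(2, Pow(581, Rational(1, 2))) ≈ 48.208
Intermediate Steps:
Function('v')(X, o) = o
Function('H')(U) = Mul(2, Pow(U, 2)) (Function('H')(U) = Mul(-1, Mul(-2, Pow(U, 2))) = Mul(2, Pow(U, 2)))
Pow(Add(Mul(Function('O')(-6), Function('v')(-2, Function('z')(4, -3))), Function('H')(34)), Rational(1, 2)) = Pow(Add(Mul(-6, -2), Mul(2, Pow(34, 2))), Rational(1, 2)) = Pow(Add(12, Mul(2, 1156)), Rational(1, 2)) = Pow(Add(12, 2312), Rational(1, 2)) = Pow(2324, Rational(1, 2)) = Mul(2, Pow(581, Rational(1, 2)))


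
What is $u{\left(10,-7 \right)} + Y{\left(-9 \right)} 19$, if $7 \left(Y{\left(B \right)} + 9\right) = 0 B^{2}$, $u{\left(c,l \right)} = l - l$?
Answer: $-171$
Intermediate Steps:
$u{\left(c,l \right)} = 0$
$Y{\left(B \right)} = -9$ ($Y{\left(B \right)} = -9 + \frac{0 B^{2}}{7} = -9 + \frac{1}{7} \cdot 0 = -9 + 0 = -9$)
$u{\left(10,-7 \right)} + Y{\left(-9 \right)} 19 = 0 - 171 = -171$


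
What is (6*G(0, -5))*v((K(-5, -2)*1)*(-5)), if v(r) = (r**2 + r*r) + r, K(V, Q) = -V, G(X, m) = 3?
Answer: 22050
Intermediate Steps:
v(r) = r + 2*r**2 (v(r) = (r**2 + r**2) + r = 2*r**2 + r = r + 2*r**2)
(6*G(0, -5))*v((K(-5, -2)*1)*(-5)) = (6*3)*(((-1*(-5)*1)*(-5))*(1 + 2*((-1*(-5)*1)*(-5)))) = 18*(((5*1)*(-5))*(1 + 2*((5*1)*(-5)))) = 18*((5*(-5))*(1 + 2*(5*(-5)))) = 18*(-25*(1 + 2*(-25))) = 18*(-25*(1 - 50)) = 18*(-25*(-49)) = 18*1225 = 22050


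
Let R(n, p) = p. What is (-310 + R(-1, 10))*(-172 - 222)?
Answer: 118200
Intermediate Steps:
(-310 + R(-1, 10))*(-172 - 222) = (-310 + 10)*(-172 - 222) = -300*(-394) = 118200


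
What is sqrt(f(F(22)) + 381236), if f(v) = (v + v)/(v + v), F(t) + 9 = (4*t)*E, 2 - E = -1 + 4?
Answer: sqrt(381237) ≈ 617.44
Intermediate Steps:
E = -1 (E = 2 - (-1 + 4) = 2 - 1*3 = 2 - 3 = -1)
F(t) = -9 - 4*t (F(t) = -9 + (4*t)*(-1) = -9 - 4*t)
f(v) = 1 (f(v) = (2*v)/((2*v)) = (2*v)*(1/(2*v)) = 1)
sqrt(f(F(22)) + 381236) = sqrt(1 + 381236) = sqrt(381237)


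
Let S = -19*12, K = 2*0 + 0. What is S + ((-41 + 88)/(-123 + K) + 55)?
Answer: -21326/123 ≈ -173.38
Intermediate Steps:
K = 0 (K = 0 + 0 = 0)
S = -228
S + ((-41 + 88)/(-123 + K) + 55) = -228 + ((-41 + 88)/(-123 + 0) + 55) = -228 + (47/(-123) + 55) = -228 + (47*(-1/123) + 55) = -228 + (-47/123 + 55) = -228 + 6718/123 = -21326/123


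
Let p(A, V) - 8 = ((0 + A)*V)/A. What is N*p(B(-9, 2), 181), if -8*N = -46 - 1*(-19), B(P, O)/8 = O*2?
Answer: 5103/8 ≈ 637.88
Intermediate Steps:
B(P, O) = 16*O (B(P, O) = 8*(O*2) = 8*(2*O) = 16*O)
N = 27/8 (N = -(-46 - 1*(-19))/8 = -(-46 + 19)/8 = -⅛*(-27) = 27/8 ≈ 3.3750)
p(A, V) = 8 + V (p(A, V) = 8 + ((0 + A)*V)/A = 8 + (A*V)/A = 8 + V)
N*p(B(-9, 2), 181) = 27*(8 + 181)/8 = (27/8)*189 = 5103/8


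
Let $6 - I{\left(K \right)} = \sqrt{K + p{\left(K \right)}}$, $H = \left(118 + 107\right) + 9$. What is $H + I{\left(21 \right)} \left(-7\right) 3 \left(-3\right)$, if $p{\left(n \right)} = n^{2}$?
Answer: $612 - 63 \sqrt{462} \approx -742.13$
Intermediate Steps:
$H = 234$ ($H = 225 + 9 = 234$)
$I{\left(K \right)} = 6 - \sqrt{K + K^{2}}$
$H + I{\left(21 \right)} \left(-7\right) 3 \left(-3\right) = 234 + \left(6 - \sqrt{21 \left(1 + 21\right)}\right) \left(-7\right) 3 \left(-3\right) = 234 + \left(6 - \sqrt{21 \cdot 22}\right) \left(\left(-21\right) \left(-3\right)\right) = 234 + \left(6 - \sqrt{462}\right) 63 = 234 + \left(378 - 63 \sqrt{462}\right) = 612 - 63 \sqrt{462}$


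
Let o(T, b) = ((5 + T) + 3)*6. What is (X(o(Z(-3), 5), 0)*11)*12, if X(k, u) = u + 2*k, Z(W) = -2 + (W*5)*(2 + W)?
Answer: 33264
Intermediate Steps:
Z(W) = -2 + 5*W*(2 + W) (Z(W) = -2 + (5*W)*(2 + W) = -2 + 5*W*(2 + W))
o(T, b) = 48 + 6*T (o(T, b) = (8 + T)*6 = 48 + 6*T)
(X(o(Z(-3), 5), 0)*11)*12 = ((0 + 2*(48 + 6*(-2 + 5*(-3)**2 + 10*(-3))))*11)*12 = ((0 + 2*(48 + 6*(-2 + 5*9 - 30)))*11)*12 = ((0 + 2*(48 + 6*(-2 + 45 - 30)))*11)*12 = ((0 + 2*(48 + 6*13))*11)*12 = ((0 + 2*(48 + 78))*11)*12 = ((0 + 2*126)*11)*12 = ((0 + 252)*11)*12 = (252*11)*12 = 2772*12 = 33264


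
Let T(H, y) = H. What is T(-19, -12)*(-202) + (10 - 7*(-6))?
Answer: 3890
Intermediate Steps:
T(-19, -12)*(-202) + (10 - 7*(-6)) = -19*(-202) + (10 - 7*(-6)) = 3838 + (10 + 42) = 3838 + 52 = 3890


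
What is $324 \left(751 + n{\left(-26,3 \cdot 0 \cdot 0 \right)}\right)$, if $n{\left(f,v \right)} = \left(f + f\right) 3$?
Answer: $192780$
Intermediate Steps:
$n{\left(f,v \right)} = 6 f$ ($n{\left(f,v \right)} = 2 f 3 = 6 f$)
$324 \left(751 + n{\left(-26,3 \cdot 0 \cdot 0 \right)}\right) = 324 \left(751 + 6 \left(-26\right)\right) = 324 \left(751 - 156\right) = 324 \cdot 595 = 192780$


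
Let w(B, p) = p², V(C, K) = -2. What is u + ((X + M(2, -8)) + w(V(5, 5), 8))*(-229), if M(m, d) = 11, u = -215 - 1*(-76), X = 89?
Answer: -37695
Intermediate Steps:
u = -139 (u = -215 + 76 = -139)
u + ((X + M(2, -8)) + w(V(5, 5), 8))*(-229) = -139 + ((89 + 11) + 8²)*(-229) = -139 + (100 + 64)*(-229) = -139 + 164*(-229) = -139 - 37556 = -37695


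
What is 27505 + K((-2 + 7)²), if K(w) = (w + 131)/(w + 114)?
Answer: 3823351/139 ≈ 27506.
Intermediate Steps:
K(w) = (131 + w)/(114 + w)
27505 + K((-2 + 7)²) = 27505 + (131 + (-2 + 7)²)/(114 + (-2 + 7)²) = 27505 + (131 + 5²)/(114 + 5²) = 27505 + (131 + 25)/(114 + 25) = 27505 + 156/139 = 3823351/139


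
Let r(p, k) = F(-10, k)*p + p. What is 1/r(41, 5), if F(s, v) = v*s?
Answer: -1/2009 ≈ -0.00049776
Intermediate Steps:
F(s, v) = s*v
r(p, k) = p - 10*k*p (r(p, k) = (-10*k)*p + p = -10*k*p + p = p - 10*k*p)
1/r(41, 5) = 1/(41*(1 - 10*5)) = 1/(41*(1 - 50)) = 1/(41*(-49)) = 1/(-2009) = -1/2009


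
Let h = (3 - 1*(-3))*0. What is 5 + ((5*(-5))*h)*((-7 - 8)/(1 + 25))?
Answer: 5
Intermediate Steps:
h = 0 (h = (3 + 3)*0 = 6*0 = 0)
5 + ((5*(-5))*h)*((-7 - 8)/(1 + 25)) = 5 + ((5*(-5))*0)*((-7 - 8)/(1 + 25)) = 5 + (-25*0)*(-15/26) = 5 + 0*(-15*1/26) = 5 + 0*(-15/26) = 5 + 0 = 5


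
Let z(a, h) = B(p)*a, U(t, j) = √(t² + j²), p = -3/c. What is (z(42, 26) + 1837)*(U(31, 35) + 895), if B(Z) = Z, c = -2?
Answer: 1700500 + 1900*√2186 ≈ 1.7893e+6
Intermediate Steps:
p = 3/2 (p = -3/(-2) = -3*(-½) = 3/2 ≈ 1.5000)
U(t, j) = √(j² + t²)
z(a, h) = 3*a/2
(z(42, 26) + 1837)*(U(31, 35) + 895) = ((3/2)*42 + 1837)*(√(35² + 31²) + 895) = (63 + 1837)*(√(1225 + 961) + 895) = 1900*(√2186 + 895) = 1900*(895 + √2186) = 1700500 + 1900*√2186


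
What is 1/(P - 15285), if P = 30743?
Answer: 1/15458 ≈ 6.4691e-5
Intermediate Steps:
1/(P - 15285) = 1/(30743 - 15285) = 1/15458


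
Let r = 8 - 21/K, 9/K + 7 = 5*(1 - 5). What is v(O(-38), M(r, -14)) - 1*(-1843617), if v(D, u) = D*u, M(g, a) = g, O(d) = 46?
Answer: 1846883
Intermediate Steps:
K = -⅓ (K = 9/(-7 + 5*(1 - 5)) = 9/(-7 + 5*(-4)) = 9/(-7 - 20) = 9/(-27) = 9*(-1/27) = -⅓ ≈ -0.33333)
r = 71 (r = 8 - 21/(-⅓) = 8 - 21*(-3) = 8 + 63 = 71)
v(O(-38), M(r, -14)) - 1*(-1843617) = 46*71 - 1*(-1843617) = 3266 + 1843617 = 1846883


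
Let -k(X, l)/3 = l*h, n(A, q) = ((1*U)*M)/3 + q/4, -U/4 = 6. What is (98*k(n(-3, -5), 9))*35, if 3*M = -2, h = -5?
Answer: 463050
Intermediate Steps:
U = -24 (U = -4*6 = -24)
M = -⅔ (M = (⅓)*(-2) = -⅔ ≈ -0.66667)
n(A, q) = 16/3 + q/4 (n(A, q) = ((1*(-24))*(-⅔))/3 + q/4 = -24*(-⅔)*(⅓) + q*(¼) = 16*(⅓) + q/4 = 16/3 + q/4)
k(X, l) = 15*l (k(X, l) = -3*l*(-5) = -(-15)*l = 15*l)
(98*k(n(-3, -5), 9))*35 = (98*(15*9))*35 = (98*135)*35 = 13230*35 = 463050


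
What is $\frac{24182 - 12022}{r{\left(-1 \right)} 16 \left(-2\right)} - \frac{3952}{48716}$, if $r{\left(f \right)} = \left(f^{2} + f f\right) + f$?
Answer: $- \frac{243632}{641} \approx -380.08$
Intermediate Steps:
$r{\left(f \right)} = f + 2 f^{2}$ ($r{\left(f \right)} = \left(f^{2} + f^{2}\right) + f = 2 f^{2} + f = f + 2 f^{2}$)
$\frac{24182 - 12022}{r{\left(-1 \right)} 16 \left(-2\right)} - \frac{3952}{48716} = \frac{24182 - 12022}{- (1 + 2 \left(-1\right)) 16 \left(-2\right)} - \frac{3952}{48716} = \frac{24182 - 12022}{- (1 - 2) 16 \left(-2\right)} - \frac{52}{641} = \frac{12160}{\left(-1\right) \left(-1\right) 16 \left(-2\right)} - \frac{52}{641} = \frac{12160}{1 \cdot 16 \left(-2\right)} - \frac{52}{641} = \frac{12160}{16 \left(-2\right)} - \frac{52}{641} = \frac{12160}{-32} - \frac{52}{641} = 12160 \left(- \frac{1}{32}\right) - \frac{52}{641} = -380 - \frac{52}{641} = - \frac{243632}{641}$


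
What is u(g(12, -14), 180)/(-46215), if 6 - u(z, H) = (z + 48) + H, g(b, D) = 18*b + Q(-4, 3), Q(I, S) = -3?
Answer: 29/3081 ≈ 0.0094125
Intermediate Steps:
g(b, D) = -3 + 18*b (g(b, D) = 18*b - 3 = -3 + 18*b)
u(z, H) = -42 - H - z (u(z, H) = 6 - ((z + 48) + H) = 6 - ((48 + z) + H) = 6 - (48 + H + z) = 6 + (-48 - H - z) = -42 - H - z)
u(g(12, -14), 180)/(-46215) = (-42 - 1*180 - (-3 + 18*12))/(-46215) = (-42 - 180 - (-3 + 216))*(-1/46215) = (-42 - 180 - 1*213)*(-1/46215) = (-42 - 180 - 213)*(-1/46215) = -435*(-1/46215) = 29/3081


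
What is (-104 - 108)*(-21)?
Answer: 4452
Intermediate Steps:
(-104 - 108)*(-21) = -212*(-21) = 4452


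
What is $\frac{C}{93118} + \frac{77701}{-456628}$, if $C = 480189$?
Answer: $\frac{106016190487}{21260143052} \approx 4.9866$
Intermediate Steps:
$\frac{C}{93118} + \frac{77701}{-456628} = \frac{480189}{93118} + \frac{77701}{-456628} = 480189 \cdot \frac{1}{93118} + 77701 \left(- \frac{1}{456628}\right) = \frac{480189}{93118} - \frac{77701}{456628} = \frac{106016190487}{21260143052}$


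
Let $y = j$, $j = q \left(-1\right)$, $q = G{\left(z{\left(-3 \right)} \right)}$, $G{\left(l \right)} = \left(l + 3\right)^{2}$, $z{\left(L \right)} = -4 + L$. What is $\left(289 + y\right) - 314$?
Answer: $-41$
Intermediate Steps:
$G{\left(l \right)} = \left(3 + l\right)^{2}$
$q = 16$ ($q = \left(3 - 7\right)^{2} = \left(-4\right)^{2} = 16$)
$j = -16$ ($j = 16 \left(-1\right) = -16$)
$y = -16$
$\left(289 + y\right) - 314 = \left(289 - 16\right) - 314 = 273 - 314 = -41$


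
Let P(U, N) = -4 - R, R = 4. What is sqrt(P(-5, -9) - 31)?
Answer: I*sqrt(39) ≈ 6.245*I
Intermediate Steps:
P(U, N) = -8 (P(U, N) = -4 - 1*4 = -4 - 4 = -8)
sqrt(P(-5, -9) - 31) = sqrt(-8 - 31) = sqrt(-39) = I*sqrt(39)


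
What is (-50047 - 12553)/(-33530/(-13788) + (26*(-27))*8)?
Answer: 431564400/38699939 ≈ 11.152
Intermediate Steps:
(-50047 - 12553)/(-33530/(-13788) + (26*(-27))*8) = -62600/(-33530*(-1/13788) - 702*8) = -62600/(16765/6894 - 5616) = -62600/(-38699939/6894) = -62600*(-6894/38699939) = 431564400/38699939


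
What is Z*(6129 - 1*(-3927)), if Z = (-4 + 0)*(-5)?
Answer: 201120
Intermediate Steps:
Z = 20 (Z = -4*(-5) = 20)
Z*(6129 - 1*(-3927)) = 20*(6129 - 1*(-3927)) = 20*(6129 + 3927) = 20*10056 = 201120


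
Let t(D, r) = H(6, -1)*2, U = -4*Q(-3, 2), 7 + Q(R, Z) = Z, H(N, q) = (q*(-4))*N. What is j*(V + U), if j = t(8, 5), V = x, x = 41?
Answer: 2928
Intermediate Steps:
H(N, q) = -4*N*q (H(N, q) = (-4*q)*N = -4*N*q)
Q(R, Z) = -7 + Z
V = 41
U = 20 (U = -4*(-7 + 2) = -4*(-5) = 20)
t(D, r) = 48 (t(D, r) = -4*6*(-1)*2 = 24*2 = 48)
j = 48
j*(V + U) = 48*(41 + 20) = 48*61 = 2928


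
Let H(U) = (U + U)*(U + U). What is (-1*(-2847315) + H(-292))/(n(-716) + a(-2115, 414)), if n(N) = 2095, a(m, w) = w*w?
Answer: 3188371/173491 ≈ 18.378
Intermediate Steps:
a(m, w) = w²
H(U) = 4*U² (H(U) = (2*U)*(2*U) = 4*U²)
(-1*(-2847315) + H(-292))/(n(-716) + a(-2115, 414)) = (-1*(-2847315) + 4*(-292)²)/(2095 + 414²) = (2847315 + 4*85264)/(2095 + 171396) = (2847315 + 341056)/173491 = 3188371*(1/173491) = 3188371/173491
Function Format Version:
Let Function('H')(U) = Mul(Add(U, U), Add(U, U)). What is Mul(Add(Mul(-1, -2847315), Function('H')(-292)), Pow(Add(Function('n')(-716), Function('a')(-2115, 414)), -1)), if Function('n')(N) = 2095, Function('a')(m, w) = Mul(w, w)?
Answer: Rational(3188371, 173491) ≈ 18.378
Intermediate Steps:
Function('a')(m, w) = Pow(w, 2)
Function('H')(U) = Mul(4, Pow(U, 2)) (Function('H')(U) = Mul(Mul(2, U), Mul(2, U)) = Mul(4, Pow(U, 2)))
Mul(Add(Mul(-1, -2847315), Function('H')(-292)), Pow(Add(Function('n')(-716), Function('a')(-2115, 414)), -1)) = Mul(Add(Mul(-1, -2847315), Mul(4, Pow(-292, 2))), Pow(Add(2095, Pow(414, 2)), -1)) = Mul(Add(2847315, Mul(4, 85264)), Pow(Add(2095, 171396), -1)) = Mul(Add(2847315, 341056), Pow(173491, -1)) = Mul(3188371, Rational(1, 173491)) = Rational(3188371, 173491)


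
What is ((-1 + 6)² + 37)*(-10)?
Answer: -620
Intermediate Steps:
((-1 + 6)² + 37)*(-10) = (5² + 37)*(-10) = (25 + 37)*(-10) = 62*(-10) = -620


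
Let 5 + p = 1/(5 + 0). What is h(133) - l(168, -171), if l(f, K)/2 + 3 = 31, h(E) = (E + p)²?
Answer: 409481/25 ≈ 16379.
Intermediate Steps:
p = -24/5 (p = -5 + 1/(5 + 0) = -5 + 1/5 = -5 + ⅕ = -24/5 ≈ -4.8000)
h(E) = (-24/5 + E)² (h(E) = (E - 24/5)² = (-24/5 + E)²)
l(f, K) = 56 (l(f, K) = -6 + 2*31 = -6 + 62 = 56)
h(133) - l(168, -171) = (-24 + 5*133)²/25 - 1*56 = (-24 + 665)²/25 - 56 = (1/25)*641² - 56 = (1/25)*410881 - 56 = 410881/25 - 56 = 409481/25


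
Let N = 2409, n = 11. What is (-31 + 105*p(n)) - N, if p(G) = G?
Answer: -1285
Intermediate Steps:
(-31 + 105*p(n)) - N = (-31 + 105*11) - 1*2409 = (-31 + 1155) - 2409 = 1124 - 2409 = -1285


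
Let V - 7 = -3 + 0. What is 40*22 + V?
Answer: 884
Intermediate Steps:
V = 4 (V = 7 + (-3 + 0) = 7 - 3 = 4)
40*22 + V = 40*22 + 4 = 880 + 4 = 884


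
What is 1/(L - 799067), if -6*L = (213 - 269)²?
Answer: -3/2398769 ≈ -1.2506e-6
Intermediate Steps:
L = -1568/3 (L = -(213 - 269)²/6 = -⅙*(-56)² = -⅙*3136 = -1568/3 ≈ -522.67)
1/(L - 799067) = 1/(-1568/3 - 799067) = 1/(-2398769/3) = -3/2398769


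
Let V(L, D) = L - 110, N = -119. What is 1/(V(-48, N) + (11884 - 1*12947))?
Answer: -1/1221 ≈ -0.00081900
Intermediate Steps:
V(L, D) = -110 + L
1/(V(-48, N) + (11884 - 1*12947)) = 1/((-110 - 48) + (11884 - 1*12947)) = 1/(-158 + (11884 - 12947)) = 1/(-158 - 1063) = 1/(-1221) = -1/1221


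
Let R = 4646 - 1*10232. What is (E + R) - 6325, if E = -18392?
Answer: -30303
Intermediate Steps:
R = -5586 (R = 4646 - 10232 = -5586)
(E + R) - 6325 = (-18392 - 5586) - 6325 = -23978 - 6325 = -30303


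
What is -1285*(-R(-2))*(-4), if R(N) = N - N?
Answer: 0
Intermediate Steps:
R(N) = 0
-1285*(-R(-2))*(-4) = -1285*(-1*0)*(-4) = -0*(-4) = -1285*0 = 0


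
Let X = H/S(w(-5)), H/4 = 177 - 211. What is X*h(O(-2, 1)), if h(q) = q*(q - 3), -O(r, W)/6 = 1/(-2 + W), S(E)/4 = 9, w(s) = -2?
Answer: -68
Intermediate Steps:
S(E) = 36 (S(E) = 4*9 = 36)
O(r, W) = -6/(-2 + W)
H = -136 (H = 4*(177 - 211) = 4*(-34) = -136)
h(q) = q*(-3 + q)
X = -34/9 (X = -136/36 = -136*1/36 = -34/9 ≈ -3.7778)
X*h(O(-2, 1)) = -34*(-6/(-2 + 1))*(-3 - 6/(-2 + 1))/9 = -34*(-6/(-1))*(-3 - 6/(-1))/9 = -34*(-6*(-1))*(-3 - 6*(-1))/9 = -68*(-3 + 6)/3 = -68*3/3 = -34/9*18 = -68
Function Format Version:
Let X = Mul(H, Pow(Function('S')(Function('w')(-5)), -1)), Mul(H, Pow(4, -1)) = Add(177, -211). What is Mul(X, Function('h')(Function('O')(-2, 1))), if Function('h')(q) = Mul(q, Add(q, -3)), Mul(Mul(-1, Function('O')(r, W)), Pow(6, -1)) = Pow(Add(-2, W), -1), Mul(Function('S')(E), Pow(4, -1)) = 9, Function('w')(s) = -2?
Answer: -68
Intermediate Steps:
Function('S')(E) = 36 (Function('S')(E) = Mul(4, 9) = 36)
Function('O')(r, W) = Mul(-6, Pow(Add(-2, W), -1))
H = -136 (H = Mul(4, Add(177, -211)) = Mul(4, -34) = -136)
Function('h')(q) = Mul(q, Add(-3, q))
X = Rational(-34, 9) (X = Mul(-136, Pow(36, -1)) = Mul(-136, Rational(1, 36)) = Rational(-34, 9) ≈ -3.7778)
Mul(X, Function('h')(Function('O')(-2, 1))) = Mul(Rational(-34, 9), Mul(Mul(-6, Pow(Add(-2, 1), -1)), Add(-3, Mul(-6, Pow(Add(-2, 1), -1))))) = Mul(Rational(-34, 9), Mul(Mul(-6, Pow(-1, -1)), Add(-3, Mul(-6, Pow(-1, -1))))) = Mul(Rational(-34, 9), Mul(Mul(-6, -1), Add(-3, Mul(-6, -1)))) = Mul(Rational(-34, 9), Mul(6, Add(-3, 6))) = Mul(Rational(-34, 9), Mul(6, 3)) = Mul(Rational(-34, 9), 18) = -68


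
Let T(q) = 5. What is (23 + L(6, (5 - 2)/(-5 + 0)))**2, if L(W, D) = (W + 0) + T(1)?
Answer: 1156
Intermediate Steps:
L(W, D) = 5 + W (L(W, D) = (W + 0) + 5 = W + 5 = 5 + W)
(23 + L(6, (5 - 2)/(-5 + 0)))**2 = (23 + (5 + 6))**2 = (23 + 11)**2 = 34**2 = 1156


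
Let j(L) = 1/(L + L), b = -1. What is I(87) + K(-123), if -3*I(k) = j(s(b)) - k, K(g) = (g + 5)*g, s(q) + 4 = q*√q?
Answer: 741695/51 - I/102 ≈ 14543.0 - 0.0098039*I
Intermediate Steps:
s(q) = -4 + q^(3/2) (s(q) = -4 + q*√q = -4 + q^(3/2))
j(L) = 1/(2*L)
K(g) = g*(5 + g) (K(g) = (5 + g)*g = g*(5 + g))
I(k) = -(-4 + I)/102 + k/3 (I(k) = -(1/(2*(-4 + (-1)^(3/2))) - k)/3 = -(1/(2*(-4 - I)) - k)/3 = -(((-4 + I)/17)/2 - k)/3 = -((-4 + I)/34 - k)/3 = -(-k + (-4 + I)/34)/3 = -(-4 + I)/102 + k/3)
I(87) + K(-123) = (2/51 - I/102 + (⅓)*87) - 123*(5 - 123) = (2/51 - I/102 + 29) - 123*(-118) = (1481/51 - I/102) + 14514 = 741695/51 - I/102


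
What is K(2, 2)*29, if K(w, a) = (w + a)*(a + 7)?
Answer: 1044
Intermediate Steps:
K(w, a) = (7 + a)*(a + w) (K(w, a) = (a + w)*(7 + a) = (7 + a)*(a + w))
K(2, 2)*29 = (2² + 7*2 + 7*2 + 2*2)*29 = (4 + 14 + 14 + 4)*29 = 36*29 = 1044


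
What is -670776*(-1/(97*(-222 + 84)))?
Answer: -111796/2231 ≈ -50.110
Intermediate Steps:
-670776*(-1/(97*(-222 + 84))) = -670776/((-138*(-97))) = -670776/13386 = -670776*1/13386 = -111796/2231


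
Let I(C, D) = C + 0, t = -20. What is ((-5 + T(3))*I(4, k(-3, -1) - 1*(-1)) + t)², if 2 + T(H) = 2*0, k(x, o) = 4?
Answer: 2304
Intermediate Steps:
T(H) = -2 (T(H) = -2 + 2*0 = -2 + 0 = -2)
I(C, D) = C
((-5 + T(3))*I(4, k(-3, -1) - 1*(-1)) + t)² = ((-5 - 2)*4 - 20)² = (-7*4 - 20)² = (-28 - 20)² = (-48)² = 2304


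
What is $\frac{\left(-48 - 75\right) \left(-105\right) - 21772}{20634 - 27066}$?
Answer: $\frac{8857}{6432} \approx 1.377$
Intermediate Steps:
$\frac{\left(-48 - 75\right) \left(-105\right) - 21772}{20634 - 27066} = \frac{\left(-123\right) \left(-105\right) - 21772}{-6432} = \left(12915 - 21772\right) \left(- \frac{1}{6432}\right) = \left(-8857\right) \left(- \frac{1}{6432}\right) = \frac{8857}{6432}$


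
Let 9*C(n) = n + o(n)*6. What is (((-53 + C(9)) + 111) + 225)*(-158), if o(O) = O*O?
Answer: -53404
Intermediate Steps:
o(O) = O²
C(n) = n/9 + 2*n²/3 (C(n) = (n + n²*6)/9 = (n + 6*n²)/9 = n/9 + 2*n²/3)
(((-53 + C(9)) + 111) + 225)*(-158) = (((-53 + (⅑)*9*(1 + 6*9)) + 111) + 225)*(-158) = (((-53 + (⅑)*9*(1 + 54)) + 111) + 225)*(-158) = (((-53 + (⅑)*9*55) + 111) + 225)*(-158) = (((-53 + 55) + 111) + 225)*(-158) = ((2 + 111) + 225)*(-158) = (113 + 225)*(-158) = 338*(-158) = -53404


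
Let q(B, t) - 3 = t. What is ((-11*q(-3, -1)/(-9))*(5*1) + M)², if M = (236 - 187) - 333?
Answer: 5982916/81 ≈ 73863.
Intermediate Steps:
q(B, t) = 3 + t
M = -284 (M = 49 - 333 = -284)
((-11*q(-3, -1)/(-9))*(5*1) + M)² = ((-11*(3 - 1)/(-9))*(5*1) - 284)² = (-22*(-1)/9*5 - 284)² = (-11*(-2/9)*5 - 284)² = ((22/9)*5 - 284)² = (110/9 - 284)² = (-2446/9)² = 5982916/81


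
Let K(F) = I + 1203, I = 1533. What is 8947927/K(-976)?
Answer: 8947927/2736 ≈ 3270.4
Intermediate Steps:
K(F) = 2736 (K(F) = 1533 + 1203 = 2736)
8947927/K(-976) = 8947927/2736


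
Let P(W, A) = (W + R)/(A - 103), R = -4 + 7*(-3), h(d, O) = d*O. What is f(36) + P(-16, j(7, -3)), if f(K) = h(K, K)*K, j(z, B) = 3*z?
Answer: 93313/2 ≈ 46657.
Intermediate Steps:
h(d, O) = O*d
R = -25 (R = -4 - 21 = -25)
P(W, A) = (-25 + W)/(-103 + A) (P(W, A) = (W - 25)/(A - 103) = (-25 + W)/(-103 + A))
f(K) = K³ (f(K) = (K*K)*K = K²*K = K³)
f(36) + P(-16, j(7, -3)) = 36³ + (-25 - 16)/(-103 + 3*7) = 46656 - 41/(-103 + 21) = 46656 - 41/(-82) = 46656 - 1/82*(-41) = 46656 + ½ = 93313/2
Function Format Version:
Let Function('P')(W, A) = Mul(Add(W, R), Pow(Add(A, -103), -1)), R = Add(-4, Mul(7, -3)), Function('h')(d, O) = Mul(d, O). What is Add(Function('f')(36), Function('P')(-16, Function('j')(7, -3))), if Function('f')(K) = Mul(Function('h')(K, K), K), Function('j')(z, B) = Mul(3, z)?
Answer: Rational(93313, 2) ≈ 46657.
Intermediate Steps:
Function('h')(d, O) = Mul(O, d)
R = -25 (R = Add(-4, -21) = -25)
Function('P')(W, A) = Mul(Pow(Add(-103, A), -1), Add(-25, W)) (Function('P')(W, A) = Mul(Add(W, -25), Pow(Add(A, -103), -1)) = Mul(Add(-25, W), Pow(Add(-103, A), -1)) = Mul(Pow(Add(-103, A), -1), Add(-25, W)))
Function('f')(K) = Pow(K, 3) (Function('f')(K) = Mul(Mul(K, K), K) = Mul(Pow(K, 2), K) = Pow(K, 3))
Add(Function('f')(36), Function('P')(-16, Function('j')(7, -3))) = Add(Pow(36, 3), Mul(Pow(Add(-103, Mul(3, 7)), -1), Add(-25, -16))) = Add(46656, Mul(Pow(Add(-103, 21), -1), -41)) = Add(46656, Mul(Pow(-82, -1), -41)) = Add(46656, Mul(Rational(-1, 82), -41)) = Add(46656, Rational(1, 2)) = Rational(93313, 2)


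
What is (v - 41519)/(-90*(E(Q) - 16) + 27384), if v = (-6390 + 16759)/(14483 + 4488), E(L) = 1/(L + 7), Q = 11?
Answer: -112520940/78103607 ≈ -1.4407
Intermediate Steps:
E(L) = 1/(7 + L)
v = 10369/18971 ≈ 0.54657
(v - 41519)/(-90*(E(Q) - 16) + 27384) = (10369/18971 - 41519)/(-90*(1/(7 + 11) - 16) + 27384) = -787646580/(18971*(-90*(1/18 - 16) + 27384)) = -787646580/(18971*(-90*(-287/18) + 27384)) = -787646580/(18971*(1435 + 27384)) = -787646580/18971/28819 = -787646580/18971*1/28819 = -112520940/78103607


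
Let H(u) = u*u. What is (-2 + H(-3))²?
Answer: 49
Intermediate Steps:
H(u) = u²
(-2 + H(-3))² = (-2 + (-3)²)² = (-2 + 9)² = 7² = 49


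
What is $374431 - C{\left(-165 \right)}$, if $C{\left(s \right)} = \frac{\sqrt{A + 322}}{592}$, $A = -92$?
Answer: $374431 - \frac{\sqrt{230}}{592} \approx 3.7443 \cdot 10^{5}$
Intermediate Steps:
$C{\left(s \right)} = \frac{\sqrt{230}}{592}$ ($C{\left(s \right)} = \frac{\sqrt{-92 + 322}}{592} = \sqrt{230} \cdot \frac{1}{592} = \frac{\sqrt{230}}{592}$)
$374431 - C{\left(-165 \right)} = 374431 - \frac{\sqrt{230}}{592}$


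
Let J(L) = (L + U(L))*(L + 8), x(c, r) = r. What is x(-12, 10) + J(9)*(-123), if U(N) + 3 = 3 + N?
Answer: -37628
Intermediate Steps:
U(N) = N (U(N) = -3 + (3 + N) = N)
J(L) = 2*L*(8 + L) (J(L) = (L + L)*(L + 8) = (2*L)*(8 + L) = 2*L*(8 + L))
x(-12, 10) + J(9)*(-123) = 10 + (2*9*(8 + 9))*(-123) = 10 + (2*9*17)*(-123) = 10 + 306*(-123) = 10 - 37638 = -37628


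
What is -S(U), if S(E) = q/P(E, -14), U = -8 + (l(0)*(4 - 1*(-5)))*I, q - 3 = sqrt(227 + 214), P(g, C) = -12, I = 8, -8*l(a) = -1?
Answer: 2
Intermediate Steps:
l(a) = 1/8 (l(a) = -1/8*(-1) = 1/8)
q = 24 (q = 3 + sqrt(227 + 214) = 3 + sqrt(441) = 3 + 21 = 24)
U = 1 (U = -8 + ((4 - 1*(-5))/8)*8 = -8 + ((4 + 5)/8)*8 = -8 + ((1/8)*9)*8 = -8 + (9/8)*8 = -8 + 9 = 1)
S(E) = -2 (S(E) = 24/(-12) = 24*(-1/12) = -2)
-S(U) = -1*(-2) = 2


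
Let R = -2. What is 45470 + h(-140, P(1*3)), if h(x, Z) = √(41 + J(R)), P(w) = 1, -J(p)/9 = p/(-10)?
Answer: 45470 + 14*√5/5 ≈ 45476.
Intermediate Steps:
J(p) = 9*p/10 (J(p) = -9*p/(-10) = -9*p*(-1)/10 = -(-9)*p/10 = 9*p/10)
h(x, Z) = 14*√5/5 (h(x, Z) = √(41 + (9/10)*(-2)) = √(41 - 9/5) = √(196/5) = 14*√5/5)
45470 + h(-140, P(1*3)) = 45470 + 14*√5/5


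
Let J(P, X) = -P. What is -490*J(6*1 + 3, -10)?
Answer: 4410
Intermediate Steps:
-490*J(6*1 + 3, -10) = -(-490)*(6*1 + 3) = -(-490)*(6 + 3) = -(-490)*9 = -490*(-9) = 4410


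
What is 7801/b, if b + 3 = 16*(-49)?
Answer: -7801/787 ≈ -9.9123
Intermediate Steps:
b = -787 (b = -3 + 16*(-49) = -3 - 784 = -787)
7801/b = 7801/(-787) = 7801*(-1/787) = -7801/787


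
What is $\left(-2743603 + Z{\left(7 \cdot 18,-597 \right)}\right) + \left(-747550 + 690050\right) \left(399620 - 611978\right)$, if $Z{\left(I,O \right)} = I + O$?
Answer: $12207840926$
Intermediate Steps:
$\left(-2743603 + Z{\left(7 \cdot 18,-597 \right)}\right) + \left(-747550 + 690050\right) \left(399620 - 611978\right) = \left(-2743603 + \left(7 \cdot 18 - 597\right)\right) + \left(-747550 + 690050\right) \left(399620 - 611978\right) = \left(-2743603 + \left(126 - 597\right)\right) - -12210585000 = \left(-2743603 - 471\right) + 12210585000 = -2744074 + 12210585000 = 12207840926$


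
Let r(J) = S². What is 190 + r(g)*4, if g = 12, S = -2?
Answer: 206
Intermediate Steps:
r(J) = 4 (r(J) = (-2)² = 4)
190 + r(g)*4 = 190 + 4*4 = 190 + 16 = 206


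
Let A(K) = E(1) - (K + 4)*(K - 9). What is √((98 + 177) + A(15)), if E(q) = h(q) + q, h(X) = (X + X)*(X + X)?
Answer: √166 ≈ 12.884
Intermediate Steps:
h(X) = 4*X² (h(X) = (2*X)*(2*X) = 4*X²)
E(q) = q + 4*q² (E(q) = 4*q² + q = q + 4*q²)
A(K) = 5 - (-9 + K)*(4 + K) (A(K) = 1*(1 + 4*1) - (K + 4)*(K - 9) = 1*(1 + 4) - (4 + K)*(-9 + K) = 1*5 - (-9 + K)*(4 + K) = 5 - (-9 + K)*(4 + K))
√((98 + 177) + A(15)) = √((98 + 177) + (41 - 1*15² + 5*15)) = √(275 + (41 - 1*225 + 75)) = √(275 + (41 - 225 + 75)) = √(275 - 109) = √166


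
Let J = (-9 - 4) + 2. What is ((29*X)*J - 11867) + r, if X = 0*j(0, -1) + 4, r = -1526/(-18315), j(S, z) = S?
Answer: -240712519/18315 ≈ -13143.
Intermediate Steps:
J = -11 (J = -13 + 2 = -11)
r = 1526/18315 (r = -1526*(-1/18315) = 1526/18315 ≈ 0.083320)
X = 4 (X = 0*0 + 4 = 0 + 4 = 4)
((29*X)*J - 11867) + r = ((29*4)*(-11) - 11867) + 1526/18315 = (116*(-11) - 11867) + 1526/18315 = (-1276 - 11867) + 1526/18315 = -13143 + 1526/18315 = -240712519/18315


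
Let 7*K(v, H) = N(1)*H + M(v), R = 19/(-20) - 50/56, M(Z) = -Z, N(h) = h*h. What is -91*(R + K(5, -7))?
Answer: 3237/10 ≈ 323.70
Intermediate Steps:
N(h) = h**2
R = -129/70 (R = 19*(-1/20) - 50*1/56 = -19/20 - 25/28 = -129/70 ≈ -1.8429)
K(v, H) = -v/7 + H/7 (K(v, H) = (1**2*H - v)/7 = (1*H - v)/7 = (H - v)/7 = -v/7 + H/7)
-91*(R + K(5, -7)) = -91*(-129/70 + (-1/7*5 + (1/7)*(-7))) = -91*(-129/70 + (-5/7 - 1)) = -91*(-129/70 - 12/7) = -91*(-249/70) = 3237/10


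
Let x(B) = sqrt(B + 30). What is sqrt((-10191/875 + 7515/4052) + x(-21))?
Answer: I*sqrt(853820467185)/354550 ≈ 2.6062*I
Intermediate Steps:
x(B) = sqrt(30 + B)
sqrt((-10191/875 + 7515/4052) + x(-21)) = sqrt((-10191/875 + 7515/4052) + sqrt(30 - 21)) = sqrt((-10191*1/875 + 7515*(1/4052)) + sqrt(9)) = sqrt((-10191/875 + 7515/4052) + 3) = sqrt(-34718307/3545500 + 3) = sqrt(-24081807/3545500) = I*sqrt(853820467185)/354550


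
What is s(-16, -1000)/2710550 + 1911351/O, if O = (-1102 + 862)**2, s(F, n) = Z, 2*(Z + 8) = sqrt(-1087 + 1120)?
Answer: 6907749323/208170240 + sqrt(33)/5421100 ≈ 33.183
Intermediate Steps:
Z = -8 + sqrt(33)/2 (Z = -8 + sqrt(-1087 + 1120)/2 = -8 + sqrt(33)/2 ≈ -5.1277)
s(F, n) = -8 + sqrt(33)/2
O = 57600 (O = (-240)**2 = 57600)
s(-16, -1000)/2710550 + 1911351/O = (-8 + sqrt(33)/2)/2710550 + 1911351/57600 = (-8 + sqrt(33)/2)*(1/2710550) + 1911351*(1/57600) = (-4/1355275 + sqrt(33)/5421100) + 637117/19200 = 6907749323/208170240 + sqrt(33)/5421100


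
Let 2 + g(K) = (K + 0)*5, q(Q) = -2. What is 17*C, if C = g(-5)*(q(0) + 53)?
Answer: -23409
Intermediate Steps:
g(K) = -2 + 5*K (g(K) = -2 + (K + 0)*5 = -2 + K*5 = -2 + 5*K)
C = -1377 (C = (-2 + 5*(-5))*(-2 + 53) = (-2 - 25)*51 = -27*51 = -1377)
17*C = 17*(-1377) = -23409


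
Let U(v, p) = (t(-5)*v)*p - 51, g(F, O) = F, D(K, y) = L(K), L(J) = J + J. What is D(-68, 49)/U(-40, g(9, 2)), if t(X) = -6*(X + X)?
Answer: 136/21651 ≈ 0.0062815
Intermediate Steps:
L(J) = 2*J
D(K, y) = 2*K
t(X) = -12*X
U(v, p) = -51 + 60*p*v (U(v, p) = ((-12*(-5))*v)*p - 51 = (60*v)*p - 51 = 60*p*v - 51 = -51 + 60*p*v)
D(-68, 49)/U(-40, g(9, 2)) = (2*(-68))/(-51 + 60*9*(-40)) = -136/(-51 - 21600) = -136/(-21651) = -136*(-1/21651) = 136/21651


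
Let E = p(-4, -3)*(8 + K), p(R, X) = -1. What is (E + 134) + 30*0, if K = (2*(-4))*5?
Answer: 166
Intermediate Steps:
K = -40 (K = -8*5 = -40)
E = 32 (E = -(8 - 40) = -1*(-32) = 32)
(E + 134) + 30*0 = (32 + 134) + 30*0 = 166 + 0 = 166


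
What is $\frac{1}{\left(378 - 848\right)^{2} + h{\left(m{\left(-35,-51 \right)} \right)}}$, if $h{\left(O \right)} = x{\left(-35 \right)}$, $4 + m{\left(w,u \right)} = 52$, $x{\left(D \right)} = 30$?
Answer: $\frac{1}{220930} \approx 4.5263 \cdot 10^{-6}$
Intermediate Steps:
$m{\left(w,u \right)} = 48$ ($m{\left(w,u \right)} = -4 + 52 = 48$)
$h{\left(O \right)} = 30$
$\frac{1}{\left(378 - 848\right)^{2} + h{\left(m{\left(-35,-51 \right)} \right)}} = \frac{1}{\left(378 - 848\right)^{2} + 30} = \frac{1}{\left(-470\right)^{2} + 30} = \frac{1}{220900 + 30} = \frac{1}{220930}$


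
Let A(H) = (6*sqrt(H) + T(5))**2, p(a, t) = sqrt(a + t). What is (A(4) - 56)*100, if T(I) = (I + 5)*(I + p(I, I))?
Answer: 478800 + 124000*sqrt(10) ≈ 8.7092e+5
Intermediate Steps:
T(I) = (5 + I)*(I + sqrt(2)*sqrt(I)) (T(I) = (I + 5)*(I + sqrt(I + I)) = (5 + I)*(I + sqrt(2*I)) = (5 + I)*(I + sqrt(2)*sqrt(I)))
A(H) = (50 + 6*sqrt(H) + 10*sqrt(10))**2 (A(H) = (6*sqrt(H) + (5**2 + 5*5 + sqrt(2)*5**(3/2) + 5*sqrt(2)*sqrt(5)))**2 = (6*sqrt(H) + (25 + 25 + sqrt(2)*(5*sqrt(5)) + 5*sqrt(10)))**2 = (6*sqrt(H) + (25 + 25 + 5*sqrt(10) + 5*sqrt(10)))**2 = (6*sqrt(H) + (50 + 10*sqrt(10)))**2 = (50 + 6*sqrt(H) + 10*sqrt(10))**2)
(A(4) - 56)*100 = (4*(25 + 3*sqrt(4) + 5*sqrt(10))**2 - 56)*100 = (4*(25 + 3*2 + 5*sqrt(10))**2 - 56)*100 = (4*(25 + 6 + 5*sqrt(10))**2 - 56)*100 = (4*(31 + 5*sqrt(10))**2 - 56)*100 = (-56 + 4*(31 + 5*sqrt(10))**2)*100 = -5600 + 400*(31 + 5*sqrt(10))**2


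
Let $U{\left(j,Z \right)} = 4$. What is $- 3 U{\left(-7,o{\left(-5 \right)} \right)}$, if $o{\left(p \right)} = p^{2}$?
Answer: $-12$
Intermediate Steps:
$- 3 U{\left(-7,o{\left(-5 \right)} \right)} = \left(-3\right) 4 = -12$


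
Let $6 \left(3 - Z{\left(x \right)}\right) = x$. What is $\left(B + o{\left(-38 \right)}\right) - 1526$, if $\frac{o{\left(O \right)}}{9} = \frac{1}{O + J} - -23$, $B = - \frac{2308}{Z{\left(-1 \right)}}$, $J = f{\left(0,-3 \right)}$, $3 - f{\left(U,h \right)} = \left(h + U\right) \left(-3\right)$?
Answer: $- \frac{1712167}{836} \approx -2048.0$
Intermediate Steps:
$Z{\left(x \right)} = 3 - \frac{x}{6}$
$f{\left(U,h \right)} = 3 + 3 U + 3 h$ ($f{\left(U,h \right)} = 3 - \left(h + U\right) \left(-3\right) = 3 - \left(U + h\right) \left(-3\right) = 3 - \left(- 3 U - 3 h\right) = 3 + \left(3 U + 3 h\right) = 3 + 3 U + 3 h$)
$J = -6$ ($J = 3 + 3 \cdot 0 + 3 \left(-3\right) = 3 + 0 - 9 = -6$)
$B = - \frac{13848}{19}$ ($B = - \frac{2308}{3 - - \frac{1}{6}} = - \frac{2308}{3 + \frac{1}{6}} = - \frac{2308}{\frac{19}{6}} = \left(-2308\right) \frac{6}{19} = - \frac{13848}{19} \approx -728.84$)
$o{\left(O \right)} = 207 + \frac{9}{-6 + O}$ ($o{\left(O \right)} = 9 \left(\frac{1}{O - 6} - -23\right) = 9 \left(\frac{1}{-6 + O} + 23\right) = 9 \left(23 + \frac{1}{-6 + O}\right) = 207 + \frac{9}{-6 + O}$)
$\left(B + o{\left(-38 \right)}\right) - 1526 = \left(- \frac{13848}{19} + \frac{9 \left(-137 + 23 \left(-38\right)\right)}{-6 - 38}\right) - 1526 = \left(- \frac{13848}{19} + \frac{9 \left(-137 - 874\right)}{-44}\right) - 1526 = \left(- \frac{13848}{19} + 9 \left(- \frac{1}{44}\right) \left(-1011\right)\right) - 1526 = \left(- \frac{13848}{19} + \frac{9099}{44}\right) - 1526 = - \frac{436431}{836} - 1526 = - \frac{1712167}{836}$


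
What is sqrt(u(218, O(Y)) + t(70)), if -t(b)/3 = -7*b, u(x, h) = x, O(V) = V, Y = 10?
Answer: 2*sqrt(422) ≈ 41.085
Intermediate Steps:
t(b) = 21*b (t(b) = -(-21)*b = 21*b)
sqrt(u(218, O(Y)) + t(70)) = sqrt(218 + 21*70) = sqrt(218 + 1470) = sqrt(1688) = 2*sqrt(422)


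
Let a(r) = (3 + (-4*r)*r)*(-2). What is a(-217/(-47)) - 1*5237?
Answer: -11205075/2209 ≈ -5072.5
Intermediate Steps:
a(r) = -6 + 8*r**2 (a(r) = (3 - 4*r**2)*(-2) = -6 + 8*r**2)
a(-217/(-47)) - 1*5237 = (-6 + 8*(-217/(-47))**2) - 1*5237 = (-6 + 8*(-217*(-1/47))**2) - 5237 = (-6 + 8*(217/47)**2) - 5237 = (-6 + 8*(47089/2209)) - 5237 = (-6 + 376712/2209) - 5237 = 363458/2209 - 5237 = -11205075/2209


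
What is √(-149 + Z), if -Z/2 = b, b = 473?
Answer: I*√1095 ≈ 33.091*I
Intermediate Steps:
Z = -946 (Z = -2*473 = -946)
√(-149 + Z) = √(-149 - 946) = √(-1095) = I*√1095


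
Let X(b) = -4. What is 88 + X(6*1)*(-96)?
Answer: 472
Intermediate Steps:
88 + X(6*1)*(-96) = 88 - 4*(-96) = 88 + 384 = 472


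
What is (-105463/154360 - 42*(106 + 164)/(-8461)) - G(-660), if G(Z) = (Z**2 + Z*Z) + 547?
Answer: -1138535558890163/1306039960 ≈ -8.7175e+5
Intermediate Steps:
G(Z) = 547 + 2*Z**2 (G(Z) = (Z**2 + Z**2) + 547 = 2*Z**2 + 547 = 547 + 2*Z**2)
(-105463/154360 - 42*(106 + 164)/(-8461)) - G(-660) = (-105463/154360 - 42*(106 + 164)/(-8461)) - (547 + 2*(-660)**2) = (-105463*1/154360 - 42*270*(-1/8461)) - (547 + 2*435600) = (-105463/154360 - 11340*(-1/8461)) - (547 + 871200) = (-105463/154360 + 11340/8461) - 1*871747 = 858119957/1306039960 - 871747 = -1138535558890163/1306039960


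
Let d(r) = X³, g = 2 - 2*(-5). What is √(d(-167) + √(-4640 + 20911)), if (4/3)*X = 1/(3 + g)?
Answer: √(5 + 40000*√16271)/200 ≈ 11.294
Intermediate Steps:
g = 12 (g = 2 + 10 = 12)
X = 1/20 (X = 3/(4*(3 + 12)) = (¾)/15 = (¾)*(1/15) = 1/20 ≈ 0.050000)
d(r) = 1/8000 (d(r) = (1/20)³ = 1/8000)
√(d(-167) + √(-4640 + 20911)) = √(1/8000 + √(-4640 + 20911)) = √(1/8000 + √16271)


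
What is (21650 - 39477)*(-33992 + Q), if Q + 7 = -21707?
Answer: 993070862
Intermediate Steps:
Q = -21714 (Q = -7 - 21707 = -21714)
(21650 - 39477)*(-33992 + Q) = (21650 - 39477)*(-33992 - 21714) = -17827*(-55706) = 993070862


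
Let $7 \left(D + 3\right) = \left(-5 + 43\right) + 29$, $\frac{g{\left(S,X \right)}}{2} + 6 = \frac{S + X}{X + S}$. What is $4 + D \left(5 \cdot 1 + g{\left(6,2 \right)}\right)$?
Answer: $- \frac{202}{7} \approx -28.857$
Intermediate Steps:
$g{\left(S,X \right)} = -10$ ($g{\left(S,X \right)} = -12 + 2 \frac{S + X}{X + S} = -12 + 2 \frac{S + X}{S + X} = -12 + 2 \cdot 1 = -12 + 2 = -10$)
$D = \frac{46}{7}$ ($D = -3 + \frac{\left(-5 + 43\right) + 29}{7} = -3 + \frac{38 + 29}{7} = -3 + \frac{1}{7} \cdot 67 = -3 + \frac{67}{7} = \frac{46}{7} \approx 6.5714$)
$4 + D \left(5 \cdot 1 + g{\left(6,2 \right)}\right) = 4 + \frac{46 \left(5 \cdot 1 - 10\right)}{7} = 4 + \frac{46 \left(5 - 10\right)}{7} = 4 + \frac{46}{7} \left(-5\right) = 4 - \frac{230}{7} = - \frac{202}{7}$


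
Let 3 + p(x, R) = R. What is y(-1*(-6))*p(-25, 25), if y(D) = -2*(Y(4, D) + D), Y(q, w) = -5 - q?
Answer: 132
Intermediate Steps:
y(D) = 18 - 2*D (y(D) = -2*((-5 - 1*4) + D) = -2*((-5 - 4) + D) = -2*(-9 + D) = 18 - 2*D)
p(x, R) = -3 + R
y(-1*(-6))*p(-25, 25) = (18 - (-2)*(-6))*(-3 + 25) = (18 - 2*6)*22 = (18 - 12)*22 = 6*22 = 132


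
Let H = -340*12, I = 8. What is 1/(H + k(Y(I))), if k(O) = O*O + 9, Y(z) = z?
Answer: -1/4007 ≈ -0.00024956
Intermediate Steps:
k(O) = 9 + O² (k(O) = O² + 9 = 9 + O²)
H = -4080
1/(H + k(Y(I))) = 1/(-4080 + (9 + 8²)) = 1/(-4080 + (9 + 64)) = 1/(-4080 + 73) = 1/(-4007) = -1/4007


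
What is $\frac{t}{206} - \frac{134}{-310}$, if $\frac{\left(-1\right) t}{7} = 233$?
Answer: $- \frac{239003}{31930} \approx -7.4852$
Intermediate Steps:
$t = -1631$ ($t = \left(-7\right) 233 = -1631$)
$\frac{t}{206} - \frac{134}{-310} = - \frac{1631}{206} - \frac{134}{-310} = \left(-1631\right) \frac{1}{206} - - \frac{67}{155} = - \frac{1631}{206} + \frac{67}{155} = - \frac{239003}{31930}$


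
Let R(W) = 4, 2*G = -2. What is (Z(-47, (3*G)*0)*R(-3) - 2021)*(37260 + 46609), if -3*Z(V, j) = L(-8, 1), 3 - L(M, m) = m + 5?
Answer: -169163773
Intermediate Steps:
G = -1 (G = (½)*(-2) = -1)
L(M, m) = -2 - m (L(M, m) = 3 - (m + 5) = 3 - (5 + m) = 3 + (-5 - m) = -2 - m)
Z(V, j) = 1 (Z(V, j) = -(-2 - 1*1)/3 = -(-2 - 1)/3 = -⅓*(-3) = 1)
(Z(-47, (3*G)*0)*R(-3) - 2021)*(37260 + 46609) = (1*4 - 2021)*(37260 + 46609) = (4 - 2021)*83869 = -2017*83869 = -169163773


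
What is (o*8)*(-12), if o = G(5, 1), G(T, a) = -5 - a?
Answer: 576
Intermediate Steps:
o = -6 (o = -5 - 1*1 = -5 - 1 = -6)
(o*8)*(-12) = -6*8*(-12) = -48*(-12) = 576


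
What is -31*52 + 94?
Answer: -1518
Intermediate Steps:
-31*52 + 94 = -1612 + 94 = -1518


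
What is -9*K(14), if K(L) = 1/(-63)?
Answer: 1/7 ≈ 0.14286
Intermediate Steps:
K(L) = -1/63
-9*K(14) = -9*(-1/63) = 1/7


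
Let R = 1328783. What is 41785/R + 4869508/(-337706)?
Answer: -3228204201777/224368995899 ≈ -14.388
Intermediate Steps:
41785/R + 4869508/(-337706) = 41785/1328783 + 4869508/(-337706) = 41785*(1/1328783) + 4869508*(-1/337706) = 41785/1328783 - 2434754/168853 = -3228204201777/224368995899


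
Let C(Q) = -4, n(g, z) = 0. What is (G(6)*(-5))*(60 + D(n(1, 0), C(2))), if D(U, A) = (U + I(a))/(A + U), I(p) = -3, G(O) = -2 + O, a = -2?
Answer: -1215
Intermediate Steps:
D(U, A) = (-3 + U)/(A + U) (D(U, A) = (U - 3)/(A + U) = (-3 + U)/(A + U))
(G(6)*(-5))*(60 + D(n(1, 0), C(2))) = ((-2 + 6)*(-5))*(60 + (-3 + 0)/(-4 + 0)) = (4*(-5))*(60 - 3/(-4)) = -20*(60 - 1/4*(-3)) = -20*(60 + 3/4) = -20*243/4 = -1215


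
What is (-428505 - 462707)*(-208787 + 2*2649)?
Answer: 181351838668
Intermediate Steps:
(-428505 - 462707)*(-208787 + 2*2649) = -891212*(-208787 + 5298) = -891212*(-203489) = 181351838668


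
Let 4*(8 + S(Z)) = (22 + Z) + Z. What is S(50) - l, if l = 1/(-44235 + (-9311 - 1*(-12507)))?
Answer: 1846757/82078 ≈ 22.500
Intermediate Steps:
S(Z) = -5/2 + Z/2 (S(Z) = -8 + ((22 + Z) + Z)/4 = -8 + (22 + 2*Z)/4 = -8 + (11/2 + Z/2) = -5/2 + Z/2)
l = -1/41039 (l = 1/(-44235 + (-9311 + 12507)) = 1/(-44235 + 3196) = 1/(-41039) = -1/41039 ≈ -2.4367e-5)
S(50) - l = (-5/2 + (½)*50) - 1*(-1/41039) = (-5/2 + 25) + 1/41039 = 45/2 + 1/41039 = 1846757/82078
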